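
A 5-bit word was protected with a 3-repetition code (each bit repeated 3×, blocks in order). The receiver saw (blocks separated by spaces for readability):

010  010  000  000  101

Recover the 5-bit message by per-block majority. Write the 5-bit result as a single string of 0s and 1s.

Block 1 (010): 1 one → 0
Block 2 (010): 1 one → 0
Block 3 (000): 0 ones → 0
Block 4 (000): 0 ones → 0
Block 5 (101): 2 ones → 1

00001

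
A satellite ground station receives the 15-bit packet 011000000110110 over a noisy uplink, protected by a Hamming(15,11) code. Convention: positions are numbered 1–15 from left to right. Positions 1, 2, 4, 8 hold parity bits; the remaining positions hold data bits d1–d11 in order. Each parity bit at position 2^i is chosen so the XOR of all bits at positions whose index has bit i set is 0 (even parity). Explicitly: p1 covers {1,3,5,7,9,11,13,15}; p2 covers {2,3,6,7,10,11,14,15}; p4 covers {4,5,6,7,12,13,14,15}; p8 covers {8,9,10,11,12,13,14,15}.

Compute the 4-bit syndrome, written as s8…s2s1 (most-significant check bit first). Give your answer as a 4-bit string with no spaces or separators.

0011

s1 (pos 1,3,5,7,9,11,13,15): 0⊕1⊕0⊕0⊕0⊕1⊕1⊕0 = 1
s2 (pos 2,3,6,7,10,11,14,15): 1⊕1⊕0⊕0⊕1⊕1⊕1⊕0 = 1
s4 (pos 4,5,6,7,12,13,14,15): 0⊕0⊕0⊕0⊕0⊕1⊕1⊕0 = 0
s8 (pos 8,9,10,11,12,13,14,15): 0⊕0⊕1⊕1⊕0⊕1⊕1⊕0 = 0
Syndrome s8…s1 = 0011 → error at position 3.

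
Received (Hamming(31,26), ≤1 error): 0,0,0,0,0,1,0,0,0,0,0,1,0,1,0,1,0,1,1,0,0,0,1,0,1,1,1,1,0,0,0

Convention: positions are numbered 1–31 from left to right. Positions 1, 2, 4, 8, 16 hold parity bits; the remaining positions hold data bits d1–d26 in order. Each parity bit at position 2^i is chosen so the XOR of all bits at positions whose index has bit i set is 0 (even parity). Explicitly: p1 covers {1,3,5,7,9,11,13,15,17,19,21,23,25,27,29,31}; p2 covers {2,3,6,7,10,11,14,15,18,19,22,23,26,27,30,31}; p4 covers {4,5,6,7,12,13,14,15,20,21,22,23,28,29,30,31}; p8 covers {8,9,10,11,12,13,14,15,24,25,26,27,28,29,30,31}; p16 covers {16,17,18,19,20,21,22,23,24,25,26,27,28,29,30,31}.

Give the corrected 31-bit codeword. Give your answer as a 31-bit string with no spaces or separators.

s1 (pos 1,3,5,7,9,11,13,15,17,19,21,23,25,27,29,31): 0⊕0⊕0⊕0⊕0⊕0⊕0⊕0⊕0⊕1⊕0⊕1⊕1⊕1⊕0⊕0 = 0
s2 (pos 2,3,6,7,10,11,14,15,18,19,22,23,26,27,30,31): 0⊕0⊕1⊕0⊕0⊕0⊕1⊕0⊕1⊕1⊕0⊕1⊕1⊕1⊕0⊕0 = 1
s4 (pos 4,5,6,7,12,13,14,15,20,21,22,23,28,29,30,31): 0⊕0⊕1⊕0⊕1⊕0⊕1⊕0⊕0⊕0⊕0⊕1⊕1⊕0⊕0⊕0 = 1
s8 (pos 8,9,10,11,12,13,14,15,24,25,26,27,28,29,30,31): 0⊕0⊕0⊕0⊕1⊕0⊕1⊕0⊕0⊕1⊕1⊕1⊕1⊕0⊕0⊕0 = 0
s16 (pos 16,17,18,19,20,21,22,23,24,25,26,27,28,29,30,31): 1⊕0⊕1⊕1⊕0⊕0⊕0⊕1⊕0⊕1⊕1⊕1⊕1⊕0⊕0⊕0 = 0
Syndrome s16…s1 = 00110 → error at position 6.
Flip position 6: 0000010000010101011000101111000 → 0000000000010101011000101111000

0000000000010101011000101111000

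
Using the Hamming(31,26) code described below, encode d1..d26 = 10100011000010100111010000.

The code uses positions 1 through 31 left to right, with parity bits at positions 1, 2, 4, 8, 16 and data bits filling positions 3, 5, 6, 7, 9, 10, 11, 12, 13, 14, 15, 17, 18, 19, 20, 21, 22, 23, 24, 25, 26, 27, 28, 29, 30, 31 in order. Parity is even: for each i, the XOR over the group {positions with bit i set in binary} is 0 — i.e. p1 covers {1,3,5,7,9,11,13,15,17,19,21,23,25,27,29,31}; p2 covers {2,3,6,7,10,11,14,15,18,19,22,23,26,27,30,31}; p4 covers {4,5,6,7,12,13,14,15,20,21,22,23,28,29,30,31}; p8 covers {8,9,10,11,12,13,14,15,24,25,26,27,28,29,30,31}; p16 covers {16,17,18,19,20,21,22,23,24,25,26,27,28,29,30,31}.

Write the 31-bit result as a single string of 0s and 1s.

Place data at non-parity positions: p1 p2 1 p4 0 1 0 p8 0 0 1 1 0 0 0 p16 0 1 0 1 0 0 1 1 1 0 1 0 0 0 0
p1 (pos 1,3,5,7,9,11,13,15,17,19,21,23,25,27,29,31): XOR of data positions = 1⊕0⊕0⊕0⊕1⊕0⊕0⊕0⊕0⊕0⊕1⊕1⊕1⊕0⊕0 = 1
p2 (pos 2,3,6,7,10,11,14,15,18,19,22,23,26,27,30,31): XOR of data positions = 1⊕1⊕0⊕0⊕1⊕0⊕0⊕1⊕0⊕0⊕1⊕0⊕1⊕0⊕0 = 0
p4 (pos 4,5,6,7,12,13,14,15,20,21,22,23,28,29,30,31): XOR of data positions = 0⊕1⊕0⊕1⊕0⊕0⊕0⊕1⊕0⊕0⊕1⊕0⊕0⊕0⊕0 = 0
p8 (pos 8,9,10,11,12,13,14,15,24,25,26,27,28,29,30,31): XOR of data positions = 0⊕0⊕1⊕1⊕0⊕0⊕0⊕1⊕1⊕0⊕1⊕0⊕0⊕0⊕0 = 1
p16 (pos 16,17,18,19,20,21,22,23,24,25,26,27,28,29,30,31): XOR of data positions = 0⊕1⊕0⊕1⊕0⊕0⊕1⊕1⊕1⊕0⊕1⊕0⊕0⊕0⊕0 = 0
Codeword: 1010010100110000010100111010000

1010010100110000010100111010000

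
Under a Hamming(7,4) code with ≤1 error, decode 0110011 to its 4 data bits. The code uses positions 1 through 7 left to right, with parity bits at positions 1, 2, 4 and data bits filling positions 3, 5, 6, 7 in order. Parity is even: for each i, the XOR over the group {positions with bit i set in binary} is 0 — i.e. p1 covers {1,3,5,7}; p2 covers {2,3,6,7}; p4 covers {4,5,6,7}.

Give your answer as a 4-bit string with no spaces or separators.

1011

s1 (pos 1,3,5,7): 0⊕1⊕0⊕1 = 0
s2 (pos 2,3,6,7): 1⊕1⊕1⊕1 = 0
s4 (pos 4,5,6,7): 0⊕0⊕1⊕1 = 0
Syndrome s4…s1 = 000 → no error.
Read data bits from positions 3,5,6,7: 1011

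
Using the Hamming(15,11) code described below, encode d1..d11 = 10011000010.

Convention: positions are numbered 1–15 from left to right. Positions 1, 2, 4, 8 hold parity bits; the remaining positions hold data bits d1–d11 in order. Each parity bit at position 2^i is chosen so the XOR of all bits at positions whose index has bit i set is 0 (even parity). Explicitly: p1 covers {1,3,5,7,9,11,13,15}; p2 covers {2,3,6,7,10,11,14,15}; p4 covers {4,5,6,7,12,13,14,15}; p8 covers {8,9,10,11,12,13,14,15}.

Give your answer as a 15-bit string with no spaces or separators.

111000101000010

Place data at non-parity positions: p1 p2 1 p4 0 0 1 p8 1 0 0 0 0 1 0
p1 (pos 1,3,5,7,9,11,13,15): XOR of data positions = 1⊕0⊕1⊕1⊕0⊕0⊕0 = 1
p2 (pos 2,3,6,7,10,11,14,15): XOR of data positions = 1⊕0⊕1⊕0⊕0⊕1⊕0 = 1
p4 (pos 4,5,6,7,12,13,14,15): XOR of data positions = 0⊕0⊕1⊕0⊕0⊕1⊕0 = 0
p8 (pos 8,9,10,11,12,13,14,15): XOR of data positions = 1⊕0⊕0⊕0⊕0⊕1⊕0 = 0
Codeword: 111000101000010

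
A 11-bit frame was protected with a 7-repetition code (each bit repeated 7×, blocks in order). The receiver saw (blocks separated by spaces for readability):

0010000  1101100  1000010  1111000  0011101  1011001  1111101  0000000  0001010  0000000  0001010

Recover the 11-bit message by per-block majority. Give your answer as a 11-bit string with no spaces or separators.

Block 1 (0010000): 1 one → 0
Block 2 (1101100): 4 ones → 1
Block 3 (1000010): 2 ones → 0
Block 4 (1111000): 4 ones → 1
Block 5 (0011101): 4 ones → 1
Block 6 (1011001): 4 ones → 1
Block 7 (1111101): 6 ones → 1
Block 8 (0000000): 0 ones → 0
Block 9 (0001010): 2 ones → 0
Block 10 (0000000): 0 ones → 0
Block 11 (0001010): 2 ones → 0

01011110000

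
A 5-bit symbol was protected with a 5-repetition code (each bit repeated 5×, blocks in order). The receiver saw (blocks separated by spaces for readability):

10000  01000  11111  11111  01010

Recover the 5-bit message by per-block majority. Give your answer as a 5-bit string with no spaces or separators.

Block 1 (10000): 1 one → 0
Block 2 (01000): 1 one → 0
Block 3 (11111): 5 ones → 1
Block 4 (11111): 5 ones → 1
Block 5 (01010): 2 ones → 0

00110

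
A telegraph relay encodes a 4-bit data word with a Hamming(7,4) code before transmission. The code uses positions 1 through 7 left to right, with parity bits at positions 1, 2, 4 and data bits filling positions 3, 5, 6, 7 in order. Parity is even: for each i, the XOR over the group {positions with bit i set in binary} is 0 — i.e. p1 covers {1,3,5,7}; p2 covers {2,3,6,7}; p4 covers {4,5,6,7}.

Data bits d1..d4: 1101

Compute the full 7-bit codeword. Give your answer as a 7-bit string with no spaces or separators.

1010101

Place data at non-parity positions: p1 p2 1 p4 1 0 1
p1 (pos 1,3,5,7): XOR of data positions = 1⊕1⊕1 = 1
p2 (pos 2,3,6,7): XOR of data positions = 1⊕0⊕1 = 0
p4 (pos 4,5,6,7): XOR of data positions = 1⊕0⊕1 = 0
Codeword: 1010101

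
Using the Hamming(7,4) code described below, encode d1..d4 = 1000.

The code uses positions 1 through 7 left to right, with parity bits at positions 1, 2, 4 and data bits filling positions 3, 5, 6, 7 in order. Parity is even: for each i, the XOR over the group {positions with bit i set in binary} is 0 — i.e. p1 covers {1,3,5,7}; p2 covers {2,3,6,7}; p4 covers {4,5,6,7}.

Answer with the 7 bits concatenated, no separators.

1110000

Place data at non-parity positions: p1 p2 1 p4 0 0 0
p1 (pos 1,3,5,7): XOR of data positions = 1⊕0⊕0 = 1
p2 (pos 2,3,6,7): XOR of data positions = 1⊕0⊕0 = 1
p4 (pos 4,5,6,7): XOR of data positions = 0⊕0⊕0 = 0
Codeword: 1110000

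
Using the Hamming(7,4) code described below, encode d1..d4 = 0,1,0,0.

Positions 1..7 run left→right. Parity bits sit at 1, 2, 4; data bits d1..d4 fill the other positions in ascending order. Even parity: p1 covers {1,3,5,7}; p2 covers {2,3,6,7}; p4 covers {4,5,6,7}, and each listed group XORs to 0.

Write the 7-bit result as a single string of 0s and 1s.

1001100

Place data at non-parity positions: p1 p2 0 p4 1 0 0
p1 (pos 1,3,5,7): XOR of data positions = 0⊕1⊕0 = 1
p2 (pos 2,3,6,7): XOR of data positions = 0⊕0⊕0 = 0
p4 (pos 4,5,6,7): XOR of data positions = 1⊕0⊕0 = 1
Codeword: 1001100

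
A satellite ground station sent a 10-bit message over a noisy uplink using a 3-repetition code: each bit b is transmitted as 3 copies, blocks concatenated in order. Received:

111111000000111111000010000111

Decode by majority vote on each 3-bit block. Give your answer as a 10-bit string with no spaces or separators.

1100110001

Block 1 (111): 3 ones → 1
Block 2 (111): 3 ones → 1
Block 3 (000): 0 ones → 0
Block 4 (000): 0 ones → 0
Block 5 (111): 3 ones → 1
Block 6 (111): 3 ones → 1
Block 7 (000): 0 ones → 0
Block 8 (010): 1 one → 0
Block 9 (000): 0 ones → 0
Block 10 (111): 3 ones → 1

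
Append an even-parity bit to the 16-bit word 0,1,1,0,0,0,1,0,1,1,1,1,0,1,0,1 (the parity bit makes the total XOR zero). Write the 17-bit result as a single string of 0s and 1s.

01100010111101011

XOR of the 16 data bits: 0⊕1⊕1⊕0⊕0⊕0⊕1⊕0⊕1⊕1⊕1⊕1⊕0⊕1⊕0⊕1 = 1
Parity bit = 1 (so all 17 bits XOR to 0).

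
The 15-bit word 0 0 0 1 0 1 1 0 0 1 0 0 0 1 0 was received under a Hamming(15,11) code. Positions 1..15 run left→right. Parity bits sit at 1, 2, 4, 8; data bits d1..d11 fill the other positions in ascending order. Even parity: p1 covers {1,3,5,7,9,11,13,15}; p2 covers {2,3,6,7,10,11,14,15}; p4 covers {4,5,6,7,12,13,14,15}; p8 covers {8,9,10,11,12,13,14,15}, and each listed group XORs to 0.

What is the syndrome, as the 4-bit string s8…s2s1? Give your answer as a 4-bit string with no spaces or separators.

0001

s1 (pos 1,3,5,7,9,11,13,15): 0⊕0⊕0⊕1⊕0⊕0⊕0⊕0 = 1
s2 (pos 2,3,6,7,10,11,14,15): 0⊕0⊕1⊕1⊕1⊕0⊕1⊕0 = 0
s4 (pos 4,5,6,7,12,13,14,15): 1⊕0⊕1⊕1⊕0⊕0⊕1⊕0 = 0
s8 (pos 8,9,10,11,12,13,14,15): 0⊕0⊕1⊕0⊕0⊕0⊕1⊕0 = 0
Syndrome s8…s1 = 0001 → error at position 1.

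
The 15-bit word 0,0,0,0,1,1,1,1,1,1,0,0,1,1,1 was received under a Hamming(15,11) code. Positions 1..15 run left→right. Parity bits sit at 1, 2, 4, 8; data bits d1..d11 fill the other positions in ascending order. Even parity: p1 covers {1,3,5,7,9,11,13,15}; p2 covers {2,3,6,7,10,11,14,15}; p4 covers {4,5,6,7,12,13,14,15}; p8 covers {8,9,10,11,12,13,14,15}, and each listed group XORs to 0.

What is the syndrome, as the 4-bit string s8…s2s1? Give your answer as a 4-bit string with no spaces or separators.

s1 (pos 1,3,5,7,9,11,13,15): 0⊕0⊕1⊕1⊕1⊕0⊕1⊕1 = 1
s2 (pos 2,3,6,7,10,11,14,15): 0⊕0⊕1⊕1⊕1⊕0⊕1⊕1 = 1
s4 (pos 4,5,6,7,12,13,14,15): 0⊕1⊕1⊕1⊕0⊕1⊕1⊕1 = 0
s8 (pos 8,9,10,11,12,13,14,15): 1⊕1⊕1⊕0⊕0⊕1⊕1⊕1 = 0
Syndrome s8…s1 = 0011 → error at position 3.

0011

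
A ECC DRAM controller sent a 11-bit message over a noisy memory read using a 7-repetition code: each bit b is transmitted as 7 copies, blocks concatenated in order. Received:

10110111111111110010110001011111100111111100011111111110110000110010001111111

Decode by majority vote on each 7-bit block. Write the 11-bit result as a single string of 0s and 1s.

11101111001

Block 1 (1011011): 5 ones → 1
Block 2 (1111111): 7 ones → 1
Block 3 (1100101): 4 ones → 1
Block 4 (1000101): 3 ones → 0
Block 5 (1111100): 5 ones → 1
Block 6 (1111111): 7 ones → 1
Block 7 (0001111): 4 ones → 1
Block 8 (1111110): 6 ones → 1
Block 9 (1100001): 3 ones → 0
Block 10 (1001000): 2 ones → 0
Block 11 (1111111): 7 ones → 1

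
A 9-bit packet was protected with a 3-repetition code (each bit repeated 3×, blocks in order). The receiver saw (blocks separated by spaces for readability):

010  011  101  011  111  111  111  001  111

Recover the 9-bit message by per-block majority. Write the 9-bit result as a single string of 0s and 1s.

011111101

Block 1 (010): 1 one → 0
Block 2 (011): 2 ones → 1
Block 3 (101): 2 ones → 1
Block 4 (011): 2 ones → 1
Block 5 (111): 3 ones → 1
Block 6 (111): 3 ones → 1
Block 7 (111): 3 ones → 1
Block 8 (001): 1 one → 0
Block 9 (111): 3 ones → 1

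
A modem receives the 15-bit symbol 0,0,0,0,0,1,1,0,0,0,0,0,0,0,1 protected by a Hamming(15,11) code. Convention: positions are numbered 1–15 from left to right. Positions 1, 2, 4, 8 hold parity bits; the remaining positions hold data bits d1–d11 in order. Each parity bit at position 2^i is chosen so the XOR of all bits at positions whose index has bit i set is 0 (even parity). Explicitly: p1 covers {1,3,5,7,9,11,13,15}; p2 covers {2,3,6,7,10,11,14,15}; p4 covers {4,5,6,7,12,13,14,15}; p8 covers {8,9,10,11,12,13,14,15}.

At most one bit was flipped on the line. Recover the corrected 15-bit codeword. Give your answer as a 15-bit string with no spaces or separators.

s1 (pos 1,3,5,7,9,11,13,15): 0⊕0⊕0⊕1⊕0⊕0⊕0⊕1 = 0
s2 (pos 2,3,6,7,10,11,14,15): 0⊕0⊕1⊕1⊕0⊕0⊕0⊕1 = 1
s4 (pos 4,5,6,7,12,13,14,15): 0⊕0⊕1⊕1⊕0⊕0⊕0⊕1 = 1
s8 (pos 8,9,10,11,12,13,14,15): 0⊕0⊕0⊕0⊕0⊕0⊕0⊕1 = 1
Syndrome s8…s1 = 1110 → error at position 14.
Flip position 14: 000001100000001 → 000001100000011

000001100000011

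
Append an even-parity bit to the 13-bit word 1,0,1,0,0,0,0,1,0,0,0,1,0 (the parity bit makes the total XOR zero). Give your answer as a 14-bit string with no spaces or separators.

10100001000100

XOR of the 13 data bits: 1⊕0⊕1⊕0⊕0⊕0⊕0⊕1⊕0⊕0⊕0⊕1⊕0 = 0
Parity bit = 0 (so all 14 bits XOR to 0).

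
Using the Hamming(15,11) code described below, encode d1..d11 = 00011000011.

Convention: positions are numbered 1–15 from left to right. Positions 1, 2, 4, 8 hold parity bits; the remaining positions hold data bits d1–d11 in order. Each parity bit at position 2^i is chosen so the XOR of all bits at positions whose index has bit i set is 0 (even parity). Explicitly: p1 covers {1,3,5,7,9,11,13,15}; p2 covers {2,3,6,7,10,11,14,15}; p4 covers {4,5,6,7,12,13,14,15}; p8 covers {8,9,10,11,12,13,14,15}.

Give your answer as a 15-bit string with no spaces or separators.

110100111000011

Place data at non-parity positions: p1 p2 0 p4 0 0 1 p8 1 0 0 0 0 1 1
p1 (pos 1,3,5,7,9,11,13,15): XOR of data positions = 0⊕0⊕1⊕1⊕0⊕0⊕1 = 1
p2 (pos 2,3,6,7,10,11,14,15): XOR of data positions = 0⊕0⊕1⊕0⊕0⊕1⊕1 = 1
p4 (pos 4,5,6,7,12,13,14,15): XOR of data positions = 0⊕0⊕1⊕0⊕0⊕1⊕1 = 1
p8 (pos 8,9,10,11,12,13,14,15): XOR of data positions = 1⊕0⊕0⊕0⊕0⊕1⊕1 = 1
Codeword: 110100111000011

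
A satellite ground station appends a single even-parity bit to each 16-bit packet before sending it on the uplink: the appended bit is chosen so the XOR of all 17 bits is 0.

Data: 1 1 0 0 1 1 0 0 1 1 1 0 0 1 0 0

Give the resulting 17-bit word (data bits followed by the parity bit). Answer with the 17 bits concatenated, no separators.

11001100111001000

XOR of the 16 data bits: 1⊕1⊕0⊕0⊕1⊕1⊕0⊕0⊕1⊕1⊕1⊕0⊕0⊕1⊕0⊕0 = 0
Parity bit = 0 (so all 17 bits XOR to 0).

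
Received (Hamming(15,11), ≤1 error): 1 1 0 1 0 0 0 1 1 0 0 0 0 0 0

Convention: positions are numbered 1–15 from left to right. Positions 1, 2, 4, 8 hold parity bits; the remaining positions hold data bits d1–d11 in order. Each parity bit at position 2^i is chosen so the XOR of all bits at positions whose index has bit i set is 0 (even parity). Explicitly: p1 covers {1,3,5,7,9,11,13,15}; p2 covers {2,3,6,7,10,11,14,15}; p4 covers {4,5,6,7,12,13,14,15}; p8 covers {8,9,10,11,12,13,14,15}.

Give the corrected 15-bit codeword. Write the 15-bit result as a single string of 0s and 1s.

s1 (pos 1,3,5,7,9,11,13,15): 1⊕0⊕0⊕0⊕1⊕0⊕0⊕0 = 0
s2 (pos 2,3,6,7,10,11,14,15): 1⊕0⊕0⊕0⊕0⊕0⊕0⊕0 = 1
s4 (pos 4,5,6,7,12,13,14,15): 1⊕0⊕0⊕0⊕0⊕0⊕0⊕0 = 1
s8 (pos 8,9,10,11,12,13,14,15): 1⊕1⊕0⊕0⊕0⊕0⊕0⊕0 = 0
Syndrome s8…s1 = 0110 → error at position 6.
Flip position 6: 110100011000000 → 110101011000000

110101011000000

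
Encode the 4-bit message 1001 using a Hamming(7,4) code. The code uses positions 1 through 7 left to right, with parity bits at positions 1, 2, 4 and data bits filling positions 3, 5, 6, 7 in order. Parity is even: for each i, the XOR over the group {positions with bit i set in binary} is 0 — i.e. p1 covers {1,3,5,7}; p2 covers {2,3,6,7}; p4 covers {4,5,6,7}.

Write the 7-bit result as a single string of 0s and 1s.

Place data at non-parity positions: p1 p2 1 p4 0 0 1
p1 (pos 1,3,5,7): XOR of data positions = 1⊕0⊕1 = 0
p2 (pos 2,3,6,7): XOR of data positions = 1⊕0⊕1 = 0
p4 (pos 4,5,6,7): XOR of data positions = 0⊕0⊕1 = 1
Codeword: 0011001

0011001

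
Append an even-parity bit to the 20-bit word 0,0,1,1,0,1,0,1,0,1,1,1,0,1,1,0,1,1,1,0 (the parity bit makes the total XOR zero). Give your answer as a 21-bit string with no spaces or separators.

001101010111011011100

XOR of the 20 data bits: 0⊕0⊕1⊕1⊕0⊕1⊕0⊕1⊕0⊕1⊕1⊕1⊕0⊕1⊕1⊕0⊕1⊕1⊕1⊕0 = 0
Parity bit = 0 (so all 21 bits XOR to 0).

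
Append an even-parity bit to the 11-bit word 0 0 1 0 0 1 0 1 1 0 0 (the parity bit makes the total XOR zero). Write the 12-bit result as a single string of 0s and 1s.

001001011000

XOR of the 11 data bits: 0⊕0⊕1⊕0⊕0⊕1⊕0⊕1⊕1⊕0⊕0 = 0
Parity bit = 0 (so all 12 bits XOR to 0).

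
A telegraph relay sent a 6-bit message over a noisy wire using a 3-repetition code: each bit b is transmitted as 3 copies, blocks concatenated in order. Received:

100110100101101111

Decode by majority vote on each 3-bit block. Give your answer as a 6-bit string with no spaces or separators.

010111

Block 1 (100): 1 one → 0
Block 2 (110): 2 ones → 1
Block 3 (100): 1 one → 0
Block 4 (101): 2 ones → 1
Block 5 (101): 2 ones → 1
Block 6 (111): 3 ones → 1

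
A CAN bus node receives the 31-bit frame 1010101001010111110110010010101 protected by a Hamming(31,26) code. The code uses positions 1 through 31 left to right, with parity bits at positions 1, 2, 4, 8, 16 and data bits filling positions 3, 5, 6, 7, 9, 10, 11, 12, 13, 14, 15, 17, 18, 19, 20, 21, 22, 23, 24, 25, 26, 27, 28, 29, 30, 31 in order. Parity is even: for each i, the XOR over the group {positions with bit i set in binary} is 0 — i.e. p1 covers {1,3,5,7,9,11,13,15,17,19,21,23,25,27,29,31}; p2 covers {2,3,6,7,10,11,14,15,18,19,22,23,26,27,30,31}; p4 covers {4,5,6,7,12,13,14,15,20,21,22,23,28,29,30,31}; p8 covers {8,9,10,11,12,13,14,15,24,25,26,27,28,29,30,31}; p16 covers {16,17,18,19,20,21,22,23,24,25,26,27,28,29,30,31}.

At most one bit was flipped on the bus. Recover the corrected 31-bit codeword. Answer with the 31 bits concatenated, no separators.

1010101001010111110010010010101

s1 (pos 1,3,5,7,9,11,13,15,17,19,21,23,25,27,29,31): 1⊕1⊕1⊕1⊕0⊕0⊕0⊕1⊕1⊕0⊕1⊕0⊕0⊕1⊕1⊕1 = 0
s2 (pos 2,3,6,7,10,11,14,15,18,19,22,23,26,27,30,31): 0⊕1⊕0⊕1⊕1⊕0⊕1⊕1⊕1⊕0⊕0⊕0⊕0⊕1⊕0⊕1 = 0
s4 (pos 4,5,6,7,12,13,14,15,20,21,22,23,28,29,30,31): 0⊕1⊕0⊕1⊕1⊕0⊕1⊕1⊕1⊕1⊕0⊕0⊕0⊕1⊕0⊕1 = 1
s8 (pos 8,9,10,11,12,13,14,15,24,25,26,27,28,29,30,31): 0⊕0⊕1⊕0⊕1⊕0⊕1⊕1⊕1⊕0⊕0⊕1⊕0⊕1⊕0⊕1 = 0
s16 (pos 16,17,18,19,20,21,22,23,24,25,26,27,28,29,30,31): 1⊕1⊕1⊕0⊕1⊕1⊕0⊕0⊕1⊕0⊕0⊕1⊕0⊕1⊕0⊕1 = 1
Syndrome s16…s1 = 10100 → error at position 20.
Flip position 20: 1010101001010111110110010010101 → 1010101001010111110010010010101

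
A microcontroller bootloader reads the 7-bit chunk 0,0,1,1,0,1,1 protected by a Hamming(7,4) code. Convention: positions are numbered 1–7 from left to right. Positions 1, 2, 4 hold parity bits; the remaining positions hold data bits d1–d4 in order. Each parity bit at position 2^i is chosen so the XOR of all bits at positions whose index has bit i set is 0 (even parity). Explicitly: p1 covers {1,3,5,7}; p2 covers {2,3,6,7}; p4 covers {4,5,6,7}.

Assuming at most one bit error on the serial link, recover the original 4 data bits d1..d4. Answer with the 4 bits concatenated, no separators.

s1 (pos 1,3,5,7): 0⊕1⊕0⊕1 = 0
s2 (pos 2,3,6,7): 0⊕1⊕1⊕1 = 1
s4 (pos 4,5,6,7): 1⊕0⊕1⊕1 = 1
Syndrome s4…s1 = 110 → error at position 6.
Flip position 6: 0011011 → 0011001
Read data bits from positions 3,5,6,7: 1001

1001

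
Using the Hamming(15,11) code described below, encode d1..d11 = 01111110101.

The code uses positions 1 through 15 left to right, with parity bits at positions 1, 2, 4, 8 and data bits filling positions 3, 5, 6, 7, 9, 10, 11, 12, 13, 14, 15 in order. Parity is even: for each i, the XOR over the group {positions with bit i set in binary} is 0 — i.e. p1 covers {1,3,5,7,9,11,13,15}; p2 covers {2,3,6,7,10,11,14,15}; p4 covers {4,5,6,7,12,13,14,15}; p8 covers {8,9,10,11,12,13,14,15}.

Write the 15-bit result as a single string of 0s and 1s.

010111111110101

Place data at non-parity positions: p1 p2 0 p4 1 1 1 p8 1 1 1 0 1 0 1
p1 (pos 1,3,5,7,9,11,13,15): XOR of data positions = 0⊕1⊕1⊕1⊕1⊕1⊕1 = 0
p2 (pos 2,3,6,7,10,11,14,15): XOR of data positions = 0⊕1⊕1⊕1⊕1⊕0⊕1 = 1
p4 (pos 4,5,6,7,12,13,14,15): XOR of data positions = 1⊕1⊕1⊕0⊕1⊕0⊕1 = 1
p8 (pos 8,9,10,11,12,13,14,15): XOR of data positions = 1⊕1⊕1⊕0⊕1⊕0⊕1 = 1
Codeword: 010111111110101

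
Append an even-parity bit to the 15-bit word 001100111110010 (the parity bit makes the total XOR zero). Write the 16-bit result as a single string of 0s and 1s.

0011001111100100

XOR of the 15 data bits: 0⊕0⊕1⊕1⊕0⊕0⊕1⊕1⊕1⊕1⊕1⊕0⊕0⊕1⊕0 = 0
Parity bit = 0 (so all 16 bits XOR to 0).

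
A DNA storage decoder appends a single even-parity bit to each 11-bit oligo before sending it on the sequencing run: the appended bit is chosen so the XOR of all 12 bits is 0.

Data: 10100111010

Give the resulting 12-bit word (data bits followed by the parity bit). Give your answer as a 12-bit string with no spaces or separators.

XOR of the 11 data bits: 1⊕0⊕1⊕0⊕0⊕1⊕1⊕1⊕0⊕1⊕0 = 0
Parity bit = 0 (so all 12 bits XOR to 0).

101001110100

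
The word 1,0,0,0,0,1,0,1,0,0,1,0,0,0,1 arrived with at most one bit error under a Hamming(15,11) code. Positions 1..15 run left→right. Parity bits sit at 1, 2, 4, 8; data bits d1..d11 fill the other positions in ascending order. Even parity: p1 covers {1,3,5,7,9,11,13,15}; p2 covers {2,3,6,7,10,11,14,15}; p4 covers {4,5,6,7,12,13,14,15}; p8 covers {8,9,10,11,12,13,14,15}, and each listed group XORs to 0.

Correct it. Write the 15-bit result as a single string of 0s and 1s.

s1 (pos 1,3,5,7,9,11,13,15): 1⊕0⊕0⊕0⊕0⊕1⊕0⊕1 = 1
s2 (pos 2,3,6,7,10,11,14,15): 0⊕0⊕1⊕0⊕0⊕1⊕0⊕1 = 1
s4 (pos 4,5,6,7,12,13,14,15): 0⊕0⊕1⊕0⊕0⊕0⊕0⊕1 = 0
s8 (pos 8,9,10,11,12,13,14,15): 1⊕0⊕0⊕1⊕0⊕0⊕0⊕1 = 1
Syndrome s8…s1 = 1011 → error at position 11.
Flip position 11: 100001010010001 → 100001010000001

100001010000001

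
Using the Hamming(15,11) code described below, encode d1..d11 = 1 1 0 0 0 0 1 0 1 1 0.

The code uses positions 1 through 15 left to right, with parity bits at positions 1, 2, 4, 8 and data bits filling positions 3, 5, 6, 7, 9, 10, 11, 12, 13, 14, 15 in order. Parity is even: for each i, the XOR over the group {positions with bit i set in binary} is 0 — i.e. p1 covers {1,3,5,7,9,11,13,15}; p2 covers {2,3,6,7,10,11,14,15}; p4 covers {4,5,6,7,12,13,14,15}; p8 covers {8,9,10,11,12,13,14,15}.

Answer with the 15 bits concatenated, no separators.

011110010010110

Place data at non-parity positions: p1 p2 1 p4 1 0 0 p8 0 0 1 0 1 1 0
p1 (pos 1,3,5,7,9,11,13,15): XOR of data positions = 1⊕1⊕0⊕0⊕1⊕1⊕0 = 0
p2 (pos 2,3,6,7,10,11,14,15): XOR of data positions = 1⊕0⊕0⊕0⊕1⊕1⊕0 = 1
p4 (pos 4,5,6,7,12,13,14,15): XOR of data positions = 1⊕0⊕0⊕0⊕1⊕1⊕0 = 1
p8 (pos 8,9,10,11,12,13,14,15): XOR of data positions = 0⊕0⊕1⊕0⊕1⊕1⊕0 = 1
Codeword: 011110010010110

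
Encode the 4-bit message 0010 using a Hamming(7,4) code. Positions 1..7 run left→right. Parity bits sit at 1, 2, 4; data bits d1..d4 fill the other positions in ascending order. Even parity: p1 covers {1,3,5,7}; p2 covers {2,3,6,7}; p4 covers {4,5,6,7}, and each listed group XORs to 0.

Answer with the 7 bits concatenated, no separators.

Place data at non-parity positions: p1 p2 0 p4 0 1 0
p1 (pos 1,3,5,7): XOR of data positions = 0⊕0⊕0 = 0
p2 (pos 2,3,6,7): XOR of data positions = 0⊕1⊕0 = 1
p4 (pos 4,5,6,7): XOR of data positions = 0⊕1⊕0 = 1
Codeword: 0101010

0101010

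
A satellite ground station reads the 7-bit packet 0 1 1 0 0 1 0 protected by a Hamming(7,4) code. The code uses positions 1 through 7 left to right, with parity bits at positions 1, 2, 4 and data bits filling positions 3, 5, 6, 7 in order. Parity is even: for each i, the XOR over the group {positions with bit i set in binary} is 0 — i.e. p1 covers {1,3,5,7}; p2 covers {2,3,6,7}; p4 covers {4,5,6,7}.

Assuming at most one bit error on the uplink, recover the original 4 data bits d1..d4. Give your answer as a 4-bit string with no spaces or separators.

1011

s1 (pos 1,3,5,7): 0⊕1⊕0⊕0 = 1
s2 (pos 2,3,6,7): 1⊕1⊕1⊕0 = 1
s4 (pos 4,5,6,7): 0⊕0⊕1⊕0 = 1
Syndrome s4…s1 = 111 → error at position 7.
Flip position 7: 0110010 → 0110011
Read data bits from positions 3,5,6,7: 1011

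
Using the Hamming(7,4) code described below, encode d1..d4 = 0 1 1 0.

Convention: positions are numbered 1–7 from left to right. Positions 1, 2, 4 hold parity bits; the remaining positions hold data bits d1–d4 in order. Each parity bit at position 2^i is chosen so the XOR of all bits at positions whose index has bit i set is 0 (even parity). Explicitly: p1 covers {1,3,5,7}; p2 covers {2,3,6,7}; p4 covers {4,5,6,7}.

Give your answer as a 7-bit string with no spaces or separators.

1100110

Place data at non-parity positions: p1 p2 0 p4 1 1 0
p1 (pos 1,3,5,7): XOR of data positions = 0⊕1⊕0 = 1
p2 (pos 2,3,6,7): XOR of data positions = 0⊕1⊕0 = 1
p4 (pos 4,5,6,7): XOR of data positions = 1⊕1⊕0 = 0
Codeword: 1100110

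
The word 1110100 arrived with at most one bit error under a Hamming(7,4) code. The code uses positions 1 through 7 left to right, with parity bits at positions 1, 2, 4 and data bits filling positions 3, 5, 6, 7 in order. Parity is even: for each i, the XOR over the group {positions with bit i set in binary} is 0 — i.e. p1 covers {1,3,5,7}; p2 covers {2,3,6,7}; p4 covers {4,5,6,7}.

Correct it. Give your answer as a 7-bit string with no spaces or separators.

1110000

s1 (pos 1,3,5,7): 1⊕1⊕1⊕0 = 1
s2 (pos 2,3,6,7): 1⊕1⊕0⊕0 = 0
s4 (pos 4,5,6,7): 0⊕1⊕0⊕0 = 1
Syndrome s4…s1 = 101 → error at position 5.
Flip position 5: 1110100 → 1110000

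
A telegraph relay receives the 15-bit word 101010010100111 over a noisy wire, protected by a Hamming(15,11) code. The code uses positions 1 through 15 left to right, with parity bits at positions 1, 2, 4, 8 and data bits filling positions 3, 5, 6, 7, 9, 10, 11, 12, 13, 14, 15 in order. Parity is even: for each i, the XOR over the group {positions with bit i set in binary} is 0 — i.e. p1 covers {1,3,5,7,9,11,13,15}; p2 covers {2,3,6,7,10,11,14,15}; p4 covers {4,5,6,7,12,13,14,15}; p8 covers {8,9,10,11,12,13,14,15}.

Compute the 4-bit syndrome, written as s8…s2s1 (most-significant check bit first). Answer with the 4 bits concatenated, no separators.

1001

s1 (pos 1,3,5,7,9,11,13,15): 1⊕1⊕1⊕0⊕0⊕0⊕1⊕1 = 1
s2 (pos 2,3,6,7,10,11,14,15): 0⊕1⊕0⊕0⊕1⊕0⊕1⊕1 = 0
s4 (pos 4,5,6,7,12,13,14,15): 0⊕1⊕0⊕0⊕0⊕1⊕1⊕1 = 0
s8 (pos 8,9,10,11,12,13,14,15): 1⊕0⊕1⊕0⊕0⊕1⊕1⊕1 = 1
Syndrome s8…s1 = 1001 → error at position 9.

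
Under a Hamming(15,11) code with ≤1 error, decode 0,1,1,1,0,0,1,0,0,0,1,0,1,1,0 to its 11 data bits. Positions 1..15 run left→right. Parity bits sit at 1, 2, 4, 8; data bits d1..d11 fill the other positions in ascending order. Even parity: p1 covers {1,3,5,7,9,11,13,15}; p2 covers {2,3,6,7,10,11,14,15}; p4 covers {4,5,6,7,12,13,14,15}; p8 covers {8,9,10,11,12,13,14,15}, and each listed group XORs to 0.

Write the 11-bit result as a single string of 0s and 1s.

s1 (pos 1,3,5,7,9,11,13,15): 0⊕1⊕0⊕1⊕0⊕1⊕1⊕0 = 0
s2 (pos 2,3,6,7,10,11,14,15): 1⊕1⊕0⊕1⊕0⊕1⊕1⊕0 = 1
s4 (pos 4,5,6,7,12,13,14,15): 1⊕0⊕0⊕1⊕0⊕1⊕1⊕0 = 0
s8 (pos 8,9,10,11,12,13,14,15): 0⊕0⊕0⊕1⊕0⊕1⊕1⊕0 = 1
Syndrome s8…s1 = 1010 → error at position 10.
Flip position 10: 011100100010110 → 011100100110110
Read data bits from positions 3,5,6,7,9,10,11,12,13,14,15: 10010110110

10010110110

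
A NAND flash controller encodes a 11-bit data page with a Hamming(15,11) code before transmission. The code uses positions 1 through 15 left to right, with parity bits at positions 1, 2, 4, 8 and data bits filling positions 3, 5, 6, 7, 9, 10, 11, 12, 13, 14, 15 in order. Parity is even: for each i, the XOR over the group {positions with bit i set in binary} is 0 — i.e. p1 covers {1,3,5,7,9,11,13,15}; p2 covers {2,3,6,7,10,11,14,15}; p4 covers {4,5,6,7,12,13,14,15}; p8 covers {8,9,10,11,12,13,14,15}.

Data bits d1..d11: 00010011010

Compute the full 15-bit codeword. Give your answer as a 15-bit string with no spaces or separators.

Place data at non-parity positions: p1 p2 0 p4 0 0 1 p8 0 0 1 1 0 1 0
p1 (pos 1,3,5,7,9,11,13,15): XOR of data positions = 0⊕0⊕1⊕0⊕1⊕0⊕0 = 0
p2 (pos 2,3,6,7,10,11,14,15): XOR of data positions = 0⊕0⊕1⊕0⊕1⊕1⊕0 = 1
p4 (pos 4,5,6,7,12,13,14,15): XOR of data positions = 0⊕0⊕1⊕1⊕0⊕1⊕0 = 1
p8 (pos 8,9,10,11,12,13,14,15): XOR of data positions = 0⊕0⊕1⊕1⊕0⊕1⊕0 = 1
Codeword: 010100110011010

010100110011010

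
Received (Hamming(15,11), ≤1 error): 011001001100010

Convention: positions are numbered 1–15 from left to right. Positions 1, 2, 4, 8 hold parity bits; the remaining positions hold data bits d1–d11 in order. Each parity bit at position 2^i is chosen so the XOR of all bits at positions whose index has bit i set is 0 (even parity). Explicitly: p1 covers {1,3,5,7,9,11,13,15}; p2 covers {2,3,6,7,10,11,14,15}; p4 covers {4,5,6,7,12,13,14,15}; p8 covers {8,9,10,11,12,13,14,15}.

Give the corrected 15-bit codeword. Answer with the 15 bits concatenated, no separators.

011001001000010

s1 (pos 1,3,5,7,9,11,13,15): 0⊕1⊕0⊕0⊕1⊕0⊕0⊕0 = 0
s2 (pos 2,3,6,7,10,11,14,15): 1⊕1⊕1⊕0⊕1⊕0⊕1⊕0 = 1
s4 (pos 4,5,6,7,12,13,14,15): 0⊕0⊕1⊕0⊕0⊕0⊕1⊕0 = 0
s8 (pos 8,9,10,11,12,13,14,15): 0⊕1⊕1⊕0⊕0⊕0⊕1⊕0 = 1
Syndrome s8…s1 = 1010 → error at position 10.
Flip position 10: 011001001100010 → 011001001000010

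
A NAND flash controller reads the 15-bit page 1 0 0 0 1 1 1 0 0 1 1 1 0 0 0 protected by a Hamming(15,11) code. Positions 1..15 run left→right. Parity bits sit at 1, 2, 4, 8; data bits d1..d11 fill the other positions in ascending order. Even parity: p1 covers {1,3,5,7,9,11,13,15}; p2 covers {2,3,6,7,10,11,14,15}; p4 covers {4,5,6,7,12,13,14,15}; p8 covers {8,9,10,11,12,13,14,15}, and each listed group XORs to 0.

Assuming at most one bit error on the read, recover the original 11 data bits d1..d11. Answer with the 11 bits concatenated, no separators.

s1 (pos 1,3,5,7,9,11,13,15): 1⊕0⊕1⊕1⊕0⊕1⊕0⊕0 = 0
s2 (pos 2,3,6,7,10,11,14,15): 0⊕0⊕1⊕1⊕1⊕1⊕0⊕0 = 0
s4 (pos 4,5,6,7,12,13,14,15): 0⊕1⊕1⊕1⊕1⊕0⊕0⊕0 = 0
s8 (pos 8,9,10,11,12,13,14,15): 0⊕0⊕1⊕1⊕1⊕0⊕0⊕0 = 1
Syndrome s8…s1 = 1000 → error at position 8.
Flip position 8: 100011100111000 → 100011110111000
Read data bits from positions 3,5,6,7,9,10,11,12,13,14,15: 01110111000

01110111000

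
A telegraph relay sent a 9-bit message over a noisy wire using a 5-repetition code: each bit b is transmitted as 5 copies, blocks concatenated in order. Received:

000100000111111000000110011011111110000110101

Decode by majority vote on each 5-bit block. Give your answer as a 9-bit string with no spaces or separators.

001001101

Block 1 (00010): 1 one → 0
Block 2 (00001): 1 one → 0
Block 3 (11111): 5 ones → 1
Block 4 (00000): 0 ones → 0
Block 5 (01100): 2 ones → 0
Block 6 (11011): 4 ones → 1
Block 7 (11111): 5 ones → 1
Block 8 (00001): 1 one → 0
Block 9 (10101): 3 ones → 1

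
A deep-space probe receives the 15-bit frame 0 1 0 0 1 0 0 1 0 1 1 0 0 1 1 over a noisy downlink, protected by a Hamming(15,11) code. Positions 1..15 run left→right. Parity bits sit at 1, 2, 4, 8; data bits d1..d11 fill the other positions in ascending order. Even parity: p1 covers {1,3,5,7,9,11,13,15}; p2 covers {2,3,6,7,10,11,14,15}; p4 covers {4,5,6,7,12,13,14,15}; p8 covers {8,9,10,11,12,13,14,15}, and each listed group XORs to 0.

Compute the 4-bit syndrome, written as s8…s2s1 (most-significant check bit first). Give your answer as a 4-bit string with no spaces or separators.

1111

s1 (pos 1,3,5,7,9,11,13,15): 0⊕0⊕1⊕0⊕0⊕1⊕0⊕1 = 1
s2 (pos 2,3,6,7,10,11,14,15): 1⊕0⊕0⊕0⊕1⊕1⊕1⊕1 = 1
s4 (pos 4,5,6,7,12,13,14,15): 0⊕1⊕0⊕0⊕0⊕0⊕1⊕1 = 1
s8 (pos 8,9,10,11,12,13,14,15): 1⊕0⊕1⊕1⊕0⊕0⊕1⊕1 = 1
Syndrome s8…s1 = 1111 → error at position 15.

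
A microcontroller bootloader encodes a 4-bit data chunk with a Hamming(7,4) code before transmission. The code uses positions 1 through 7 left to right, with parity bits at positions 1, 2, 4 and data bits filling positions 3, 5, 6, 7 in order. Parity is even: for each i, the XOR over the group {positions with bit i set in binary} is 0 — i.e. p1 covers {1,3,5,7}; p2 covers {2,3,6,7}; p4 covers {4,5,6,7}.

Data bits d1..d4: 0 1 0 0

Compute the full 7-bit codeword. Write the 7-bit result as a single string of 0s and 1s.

Place data at non-parity positions: p1 p2 0 p4 1 0 0
p1 (pos 1,3,5,7): XOR of data positions = 0⊕1⊕0 = 1
p2 (pos 2,3,6,7): XOR of data positions = 0⊕0⊕0 = 0
p4 (pos 4,5,6,7): XOR of data positions = 1⊕0⊕0 = 1
Codeword: 1001100

1001100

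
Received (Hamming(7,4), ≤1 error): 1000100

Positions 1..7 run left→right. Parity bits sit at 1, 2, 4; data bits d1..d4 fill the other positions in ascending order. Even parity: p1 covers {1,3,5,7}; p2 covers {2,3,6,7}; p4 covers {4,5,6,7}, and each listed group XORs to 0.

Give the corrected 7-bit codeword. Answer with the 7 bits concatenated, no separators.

1001100

s1 (pos 1,3,5,7): 1⊕0⊕1⊕0 = 0
s2 (pos 2,3,6,7): 0⊕0⊕0⊕0 = 0
s4 (pos 4,5,6,7): 0⊕1⊕0⊕0 = 1
Syndrome s4…s1 = 100 → error at position 4.
Flip position 4: 1000100 → 1001100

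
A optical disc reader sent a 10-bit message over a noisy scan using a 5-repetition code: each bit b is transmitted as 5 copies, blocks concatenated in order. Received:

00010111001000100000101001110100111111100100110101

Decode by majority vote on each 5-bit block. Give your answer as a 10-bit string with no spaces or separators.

0100011101

Block 1 (00010): 1 one → 0
Block 2 (11100): 3 ones → 1
Block 3 (10001): 2 ones → 0
Block 4 (00000): 0 ones → 0
Block 5 (10100): 2 ones → 0
Block 6 (11101): 4 ones → 1
Block 7 (00111): 3 ones → 1
Block 8 (11110): 4 ones → 1
Block 9 (01001): 2 ones → 0
Block 10 (10101): 3 ones → 1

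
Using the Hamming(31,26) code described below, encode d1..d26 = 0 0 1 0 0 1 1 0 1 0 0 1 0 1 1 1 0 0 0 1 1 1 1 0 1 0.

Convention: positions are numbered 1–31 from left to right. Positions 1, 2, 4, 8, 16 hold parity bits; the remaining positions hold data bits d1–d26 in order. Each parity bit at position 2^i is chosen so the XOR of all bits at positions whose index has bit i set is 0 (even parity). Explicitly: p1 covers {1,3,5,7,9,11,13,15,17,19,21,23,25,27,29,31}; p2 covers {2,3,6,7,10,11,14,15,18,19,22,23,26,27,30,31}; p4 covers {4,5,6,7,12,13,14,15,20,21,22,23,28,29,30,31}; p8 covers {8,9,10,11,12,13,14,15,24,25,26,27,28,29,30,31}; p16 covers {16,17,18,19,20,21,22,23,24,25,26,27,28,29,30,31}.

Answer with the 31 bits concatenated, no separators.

Place data at non-parity positions: p1 p2 0 p4 0 1 0 p8 0 1 1 0 1 0 0 p16 1 0 1 1 1 0 0 0 1 1 1 1 0 1 0
p1 (pos 1,3,5,7,9,11,13,15,17,19,21,23,25,27,29,31): XOR of data positions = 0⊕0⊕0⊕0⊕1⊕1⊕0⊕1⊕1⊕1⊕0⊕1⊕1⊕0⊕0 = 1
p2 (pos 2,3,6,7,10,11,14,15,18,19,22,23,26,27,30,31): XOR of data positions = 0⊕1⊕0⊕1⊕1⊕0⊕0⊕0⊕1⊕0⊕0⊕1⊕1⊕1⊕0 = 1
p4 (pos 4,5,6,7,12,13,14,15,20,21,22,23,28,29,30,31): XOR of data positions = 0⊕1⊕0⊕0⊕1⊕0⊕0⊕1⊕1⊕0⊕0⊕1⊕0⊕1⊕0 = 0
p8 (pos 8,9,10,11,12,13,14,15,24,25,26,27,28,29,30,31): XOR of data positions = 0⊕1⊕1⊕0⊕1⊕0⊕0⊕0⊕1⊕1⊕1⊕1⊕0⊕1⊕0 = 0
p16 (pos 16,17,18,19,20,21,22,23,24,25,26,27,28,29,30,31): XOR of data positions = 1⊕0⊕1⊕1⊕1⊕0⊕0⊕0⊕1⊕1⊕1⊕1⊕0⊕1⊕0 = 1
Codeword: 1100010001101001101110001111010

1100010001101001101110001111010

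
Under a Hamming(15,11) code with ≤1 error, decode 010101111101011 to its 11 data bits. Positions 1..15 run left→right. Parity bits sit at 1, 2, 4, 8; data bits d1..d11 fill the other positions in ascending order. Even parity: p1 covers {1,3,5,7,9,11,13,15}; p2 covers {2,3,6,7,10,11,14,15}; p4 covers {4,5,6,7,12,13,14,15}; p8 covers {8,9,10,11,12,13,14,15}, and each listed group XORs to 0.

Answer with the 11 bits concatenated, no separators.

s1 (pos 1,3,5,7,9,11,13,15): 0⊕0⊕0⊕1⊕1⊕0⊕0⊕1 = 1
s2 (pos 2,3,6,7,10,11,14,15): 1⊕0⊕1⊕1⊕1⊕0⊕1⊕1 = 0
s4 (pos 4,5,6,7,12,13,14,15): 1⊕0⊕1⊕1⊕1⊕0⊕1⊕1 = 0
s8 (pos 8,9,10,11,12,13,14,15): 1⊕1⊕1⊕0⊕1⊕0⊕1⊕1 = 0
Syndrome s8…s1 = 0001 → error at position 1.
Flip position 1: 010101111101011 → 110101111101011
Read data bits from positions 3,5,6,7,9,10,11,12,13,14,15: 00111101011

00111101011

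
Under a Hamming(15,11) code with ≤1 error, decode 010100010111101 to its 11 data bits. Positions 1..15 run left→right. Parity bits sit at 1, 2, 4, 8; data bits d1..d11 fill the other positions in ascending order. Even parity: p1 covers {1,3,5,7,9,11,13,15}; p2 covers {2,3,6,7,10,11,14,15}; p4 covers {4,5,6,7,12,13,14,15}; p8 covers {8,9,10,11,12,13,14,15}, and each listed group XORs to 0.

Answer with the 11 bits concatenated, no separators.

s1 (pos 1,3,5,7,9,11,13,15): 0⊕0⊕0⊕0⊕0⊕1⊕1⊕1 = 1
s2 (pos 2,3,6,7,10,11,14,15): 1⊕0⊕0⊕0⊕1⊕1⊕0⊕1 = 0
s4 (pos 4,5,6,7,12,13,14,15): 1⊕0⊕0⊕0⊕1⊕1⊕0⊕1 = 0
s8 (pos 8,9,10,11,12,13,14,15): 1⊕0⊕1⊕1⊕1⊕1⊕0⊕1 = 0
Syndrome s8…s1 = 0001 → error at position 1.
Flip position 1: 010100010111101 → 110100010111101
Read data bits from positions 3,5,6,7,9,10,11,12,13,14,15: 00000111101

00000111101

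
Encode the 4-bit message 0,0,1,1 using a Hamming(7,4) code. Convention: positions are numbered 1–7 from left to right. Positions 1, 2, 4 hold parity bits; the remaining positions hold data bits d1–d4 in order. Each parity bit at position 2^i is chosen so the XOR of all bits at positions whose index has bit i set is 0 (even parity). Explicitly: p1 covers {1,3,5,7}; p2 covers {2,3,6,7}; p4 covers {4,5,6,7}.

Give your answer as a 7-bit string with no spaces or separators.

Place data at non-parity positions: p1 p2 0 p4 0 1 1
p1 (pos 1,3,5,7): XOR of data positions = 0⊕0⊕1 = 1
p2 (pos 2,3,6,7): XOR of data positions = 0⊕1⊕1 = 0
p4 (pos 4,5,6,7): XOR of data positions = 0⊕1⊕1 = 0
Codeword: 1000011

1000011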